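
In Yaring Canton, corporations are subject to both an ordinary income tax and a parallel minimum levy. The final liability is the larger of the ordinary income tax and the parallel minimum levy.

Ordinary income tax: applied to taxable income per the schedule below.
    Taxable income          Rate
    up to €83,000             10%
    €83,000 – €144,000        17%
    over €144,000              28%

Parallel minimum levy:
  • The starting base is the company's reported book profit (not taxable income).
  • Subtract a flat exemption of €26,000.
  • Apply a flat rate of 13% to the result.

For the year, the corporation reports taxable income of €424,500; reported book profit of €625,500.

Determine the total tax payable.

Ordinary income tax:
  €83,000 × 10% = €8,300
  €61,000 × 17% = €10,370
  €280,500 × 28% = €78,540
  → €97,210

Parallel minimum levy:
  Base (reported book profit): €625,500
  Less exemption €26,000 → base €599,500
  €599,500 × 13% = €77,935

€97,210 > €77,935, so the ordinary income tax governs.

€97,210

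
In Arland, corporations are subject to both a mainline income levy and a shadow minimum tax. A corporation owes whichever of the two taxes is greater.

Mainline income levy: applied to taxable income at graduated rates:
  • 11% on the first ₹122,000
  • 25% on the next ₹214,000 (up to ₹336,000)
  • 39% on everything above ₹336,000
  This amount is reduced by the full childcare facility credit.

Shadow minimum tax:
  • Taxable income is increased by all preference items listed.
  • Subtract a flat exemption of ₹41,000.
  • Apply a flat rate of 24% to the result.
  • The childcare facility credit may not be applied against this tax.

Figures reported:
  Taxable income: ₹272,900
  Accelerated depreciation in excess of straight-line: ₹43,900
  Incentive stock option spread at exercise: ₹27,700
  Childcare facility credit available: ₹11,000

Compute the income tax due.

Shadow minimum tax:
  Adjusted income: ₹272,900 + ₹43,900 + ₹27,700 = ₹344,500
  Less exemption ₹41,000 → base ₹303,500
  ₹303,500 × 24% = ₹72,840

Mainline income levy:
  ₹122,000 × 11% = ₹13,420
  ₹150,900 × 25% = ₹37,725
  → ₹51,145
  Less childcare facility credit ₹11,000 → ₹40,145

₹72,840 > ₹40,145, so the shadow minimum tax is the binding amount.

₹72,840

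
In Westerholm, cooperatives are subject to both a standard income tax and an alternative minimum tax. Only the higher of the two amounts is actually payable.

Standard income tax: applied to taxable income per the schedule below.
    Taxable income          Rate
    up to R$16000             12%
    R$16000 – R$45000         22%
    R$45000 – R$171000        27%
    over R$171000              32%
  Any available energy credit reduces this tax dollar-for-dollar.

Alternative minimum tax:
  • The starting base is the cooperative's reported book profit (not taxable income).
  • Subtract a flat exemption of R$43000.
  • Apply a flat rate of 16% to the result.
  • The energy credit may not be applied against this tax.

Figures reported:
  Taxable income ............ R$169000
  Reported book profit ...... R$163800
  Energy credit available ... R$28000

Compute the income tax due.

Alternative minimum tax:
  Base (reported book profit): R$163800
  Less exemption R$43000 → base R$120800
  R$120800 × 16% = R$19328

Standard income tax:
  R$16000 × 12% = R$1920
  R$29000 × 22% = R$6380
  R$124000 × 27% = R$33480
  → R$41780
  Less energy credit R$28000 → R$13780

R$19328 > R$13780, so the alternative minimum tax is the binding amount.

R$19328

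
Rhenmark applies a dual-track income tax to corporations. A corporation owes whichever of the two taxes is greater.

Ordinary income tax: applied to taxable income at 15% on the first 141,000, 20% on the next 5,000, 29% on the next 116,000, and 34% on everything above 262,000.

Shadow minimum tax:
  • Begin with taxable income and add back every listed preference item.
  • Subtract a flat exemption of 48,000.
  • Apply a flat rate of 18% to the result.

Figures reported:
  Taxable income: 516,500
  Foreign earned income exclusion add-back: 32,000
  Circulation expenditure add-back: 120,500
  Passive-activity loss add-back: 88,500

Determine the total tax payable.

Ordinary income tax:
  141,000 × 15% = 21,150
  5,000 × 20% = 1,000
  116,000 × 29% = 33,640
  254,500 × 34% = 86,530
  → 142,320

Shadow minimum tax:
  Adjusted income: 516,500 + 32,000 + 120,500 + 88,500 = 757,500
  Less exemption 48,000 → base 709,500
  709,500 × 18% = 127,710

142,320 > 127,710, so the ordinary income tax governs.

142,320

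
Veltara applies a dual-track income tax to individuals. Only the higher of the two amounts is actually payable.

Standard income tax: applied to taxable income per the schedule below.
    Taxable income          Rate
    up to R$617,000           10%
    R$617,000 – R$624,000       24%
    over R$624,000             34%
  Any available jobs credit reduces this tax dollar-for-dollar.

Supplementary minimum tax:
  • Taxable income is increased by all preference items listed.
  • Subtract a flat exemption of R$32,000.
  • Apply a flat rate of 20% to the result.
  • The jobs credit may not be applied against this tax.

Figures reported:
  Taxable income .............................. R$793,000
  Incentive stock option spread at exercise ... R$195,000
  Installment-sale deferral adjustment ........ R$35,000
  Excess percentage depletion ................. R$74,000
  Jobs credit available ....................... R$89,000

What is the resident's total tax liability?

Standard income tax:
  R$617,000 × 10% = R$61,700
  R$7,000 × 24% = R$1,680
  R$169,000 × 34% = R$57,460
  → R$120,840
  Less jobs credit R$89,000 → R$31,840

Supplementary minimum tax:
  Adjusted income: R$793,000 + R$195,000 + R$35,000 + R$74,000 = R$1,097,000
  Less exemption R$32,000 → base R$1,065,000
  R$1,065,000 × 20% = R$213,000

R$213,000 > R$31,840, so the supplementary minimum tax is the binding amount.

R$213,000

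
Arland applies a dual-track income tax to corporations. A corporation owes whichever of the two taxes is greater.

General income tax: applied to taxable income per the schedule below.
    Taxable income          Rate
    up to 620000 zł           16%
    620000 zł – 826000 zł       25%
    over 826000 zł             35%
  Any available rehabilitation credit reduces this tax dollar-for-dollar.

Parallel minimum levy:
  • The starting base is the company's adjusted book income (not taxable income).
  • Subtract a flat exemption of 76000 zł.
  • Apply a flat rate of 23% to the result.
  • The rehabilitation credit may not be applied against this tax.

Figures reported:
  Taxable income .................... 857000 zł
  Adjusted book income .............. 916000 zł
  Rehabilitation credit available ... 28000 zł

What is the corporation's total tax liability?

General income tax:
  620000 zł × 16% = 99200 zł
  206000 zł × 25% = 51500 zł
  31000 zł × 35% = 10850 zł
  → 161550 zł
  Less rehabilitation credit 28000 zł → 133550 zł

Parallel minimum levy:
  Base (adjusted book income): 916000 zł
  Less exemption 76000 zł → base 840000 zł
  840000 zł × 23% = 193200 zł

193200 zł > 133550 zł, so the parallel minimum levy is the binding amount.

193200 zł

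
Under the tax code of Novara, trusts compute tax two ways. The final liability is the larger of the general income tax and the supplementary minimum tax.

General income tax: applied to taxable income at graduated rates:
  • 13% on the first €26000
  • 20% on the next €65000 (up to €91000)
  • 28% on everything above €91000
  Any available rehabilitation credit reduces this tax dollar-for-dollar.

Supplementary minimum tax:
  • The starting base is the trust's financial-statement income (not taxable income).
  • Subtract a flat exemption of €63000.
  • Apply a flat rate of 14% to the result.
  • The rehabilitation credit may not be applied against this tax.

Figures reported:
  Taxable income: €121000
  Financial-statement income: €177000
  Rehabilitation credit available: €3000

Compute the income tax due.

€21780

Supplementary minimum tax:
  Base (financial-statement income): €177000
  Less exemption €63000 → base €114000
  €114000 × 14% = €15960

General income tax:
  €26000 × 13% = €3380
  €65000 × 20% = €13000
  €30000 × 28% = €8400
  → €24780
  Less rehabilitation credit €3000 → €21780

€21780 > €15960, so the general income tax governs.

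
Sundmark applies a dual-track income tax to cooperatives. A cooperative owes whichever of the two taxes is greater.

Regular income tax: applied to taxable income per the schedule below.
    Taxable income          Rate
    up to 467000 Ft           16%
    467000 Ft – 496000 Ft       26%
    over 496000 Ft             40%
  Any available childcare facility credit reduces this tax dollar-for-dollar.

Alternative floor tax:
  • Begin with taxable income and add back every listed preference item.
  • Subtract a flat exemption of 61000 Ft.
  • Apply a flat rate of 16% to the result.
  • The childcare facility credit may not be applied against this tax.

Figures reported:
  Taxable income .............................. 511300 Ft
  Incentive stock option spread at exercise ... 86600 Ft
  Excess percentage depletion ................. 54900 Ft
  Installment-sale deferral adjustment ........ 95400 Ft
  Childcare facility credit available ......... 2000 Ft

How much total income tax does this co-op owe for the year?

109952 Ft

Alternative floor tax:
  Adjusted income: 511300 Ft + 86600 Ft + 54900 Ft + 95400 Ft = 748200 Ft
  Less exemption 61000 Ft → base 687200 Ft
  687200 Ft × 16% = 109952 Ft

Regular income tax:
  467000 Ft × 16% = 74720 Ft
  29000 Ft × 26% = 7540 Ft
  15300 Ft × 40% = 6120 Ft
  → 88380 Ft
  Less childcare facility credit 2000 Ft → 86380 Ft

109952 Ft > 86380 Ft, so the alternative floor tax is the binding amount.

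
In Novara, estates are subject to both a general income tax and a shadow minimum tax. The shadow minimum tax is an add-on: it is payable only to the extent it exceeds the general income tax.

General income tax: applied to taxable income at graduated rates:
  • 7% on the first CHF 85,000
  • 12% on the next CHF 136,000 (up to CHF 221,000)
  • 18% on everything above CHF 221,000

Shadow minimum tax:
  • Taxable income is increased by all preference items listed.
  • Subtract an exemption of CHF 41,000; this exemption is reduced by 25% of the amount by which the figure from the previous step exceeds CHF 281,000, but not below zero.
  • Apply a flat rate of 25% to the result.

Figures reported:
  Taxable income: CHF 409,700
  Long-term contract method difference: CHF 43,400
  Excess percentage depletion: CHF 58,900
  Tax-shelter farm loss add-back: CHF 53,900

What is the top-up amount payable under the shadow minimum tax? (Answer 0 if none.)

Shadow minimum tax:
  Adjusted income: CHF 409,700 + CHF 43,400 + CHF 58,900 + CHF 53,900 = CHF 565,900
  Exemption: 25% × (CHF 565,900 − CHF 281,000) = CHF 71,225 ≥ CHF 41,000, so the exemption is fully phased out
  Base: CHF 565,900 − CHF 0 = CHF 565,900
  CHF 565,900 × 25% = CHF 141,475

General income tax:
  CHF 85,000 × 7% = CHF 5,950
  CHF 136,000 × 12% = CHF 16,320
  CHF 188,700 × 18% = CHF 33,966
  → CHF 56,236

Excess of shadow minimum tax over general income tax: CHF 141,475 − CHF 56,236 = CHF 85,239.

CHF 85,239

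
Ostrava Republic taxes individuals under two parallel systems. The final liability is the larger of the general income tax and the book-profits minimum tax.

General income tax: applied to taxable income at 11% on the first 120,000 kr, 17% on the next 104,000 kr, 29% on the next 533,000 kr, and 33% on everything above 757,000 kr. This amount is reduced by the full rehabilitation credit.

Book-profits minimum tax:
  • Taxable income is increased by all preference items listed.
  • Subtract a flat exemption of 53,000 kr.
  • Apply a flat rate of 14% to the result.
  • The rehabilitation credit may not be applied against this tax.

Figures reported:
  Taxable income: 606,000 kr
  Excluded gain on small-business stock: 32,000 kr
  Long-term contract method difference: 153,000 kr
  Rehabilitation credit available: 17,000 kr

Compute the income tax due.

124,660 kr

Book-profits minimum tax:
  Adjusted income: 606,000 kr + 32,000 kr + 153,000 kr = 791,000 kr
  Less exemption 53,000 kr → base 738,000 kr
  738,000 kr × 14% = 103,320 kr

General income tax:
  120,000 kr × 11% = 13,200 kr
  104,000 kr × 17% = 17,680 kr
  382,000 kr × 29% = 110,780 kr
  → 141,660 kr
  Less rehabilitation credit 17,000 kr → 124,660 kr

124,660 kr > 103,320 kr, so the general income tax governs.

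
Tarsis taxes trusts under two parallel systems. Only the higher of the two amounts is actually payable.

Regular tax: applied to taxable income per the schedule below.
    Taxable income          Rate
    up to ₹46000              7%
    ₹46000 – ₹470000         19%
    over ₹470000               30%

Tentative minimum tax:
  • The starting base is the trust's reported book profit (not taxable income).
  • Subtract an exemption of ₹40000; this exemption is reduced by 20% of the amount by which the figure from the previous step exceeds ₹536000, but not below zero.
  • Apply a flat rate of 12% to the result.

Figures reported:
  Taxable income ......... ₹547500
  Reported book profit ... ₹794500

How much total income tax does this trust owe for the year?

Tentative minimum tax:
  Base (reported book profit): ₹794500
  Exemption: 20% × (₹794500 − ₹536000) = ₹51700 ≥ ₹40000, so the exemption is fully phased out
  Base: ₹794500 − ₹0 = ₹794500
  ₹794500 × 12% = ₹95340

Regular tax:
  ₹46000 × 7% = ₹3220
  ₹424000 × 19% = ₹80560
  ₹77500 × 30% = ₹23250
  → ₹107030

₹107030 > ₹95340, so the regular tax governs.

₹107030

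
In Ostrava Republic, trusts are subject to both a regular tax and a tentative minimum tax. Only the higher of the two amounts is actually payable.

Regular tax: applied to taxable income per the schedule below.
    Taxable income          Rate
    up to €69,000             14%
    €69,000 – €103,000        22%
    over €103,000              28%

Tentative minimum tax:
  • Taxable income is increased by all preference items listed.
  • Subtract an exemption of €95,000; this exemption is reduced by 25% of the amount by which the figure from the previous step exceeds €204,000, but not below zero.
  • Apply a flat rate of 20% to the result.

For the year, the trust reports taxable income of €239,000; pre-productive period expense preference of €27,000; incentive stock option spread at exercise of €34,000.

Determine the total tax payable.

Regular tax:
  €69,000 × 14% = €9,660
  €34,000 × 22% = €7,480
  €136,000 × 28% = €38,080
  → €55,220

Tentative minimum tax:
  Adjusted income: €239,000 + €27,000 + €34,000 = €300,000
  Exemption: €95,000 − 25% × (€300,000 − €204,000) = €95,000 − €24,000 = €71,000
  Base: €300,000 − €71,000 = €229,000
  €229,000 × 20% = €45,800

€55,220 > €45,800, so the regular tax governs.

€55,220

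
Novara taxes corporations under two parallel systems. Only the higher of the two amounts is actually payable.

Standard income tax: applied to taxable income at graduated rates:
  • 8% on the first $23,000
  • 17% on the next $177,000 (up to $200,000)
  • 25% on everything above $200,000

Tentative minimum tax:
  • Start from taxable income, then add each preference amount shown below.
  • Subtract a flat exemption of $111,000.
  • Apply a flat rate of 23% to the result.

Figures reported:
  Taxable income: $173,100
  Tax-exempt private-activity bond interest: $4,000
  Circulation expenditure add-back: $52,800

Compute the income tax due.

$27,357

Standard income tax:
  $23,000 × 8% = $1,840
  $150,100 × 17% = $25,517
  → $27,357

Tentative minimum tax:
  Adjusted income: $173,100 + $4,000 + $52,800 = $229,900
  Less exemption $111,000 → base $118,900
  $118,900 × 23% = $27,347

$27,357 > $27,347, so the standard income tax governs.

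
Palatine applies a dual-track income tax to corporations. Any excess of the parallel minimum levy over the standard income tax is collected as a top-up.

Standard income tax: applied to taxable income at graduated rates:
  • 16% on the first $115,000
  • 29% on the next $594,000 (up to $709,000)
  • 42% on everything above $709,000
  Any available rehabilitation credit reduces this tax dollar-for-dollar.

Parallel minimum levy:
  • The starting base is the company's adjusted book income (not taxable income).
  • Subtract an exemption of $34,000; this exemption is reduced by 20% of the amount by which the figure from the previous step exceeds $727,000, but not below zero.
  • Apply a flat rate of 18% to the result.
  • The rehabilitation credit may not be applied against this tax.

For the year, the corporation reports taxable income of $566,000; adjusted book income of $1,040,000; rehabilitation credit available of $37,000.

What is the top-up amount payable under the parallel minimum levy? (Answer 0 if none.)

$75,010

Parallel minimum levy:
  Base (adjusted book income): $1,040,000
  Exemption: 20% × ($1,040,000 − $727,000) = $62,600 ≥ $34,000, so the exemption is fully phased out
  Base: $1,040,000 − $0 = $1,040,000
  $1,040,000 × 18% = $187,200

Standard income tax:
  $115,000 × 16% = $18,400
  $451,000 × 29% = $130,790
  → $149,190
  Less rehabilitation credit $37,000 → $112,190

Excess of parallel minimum levy over standard income tax: $187,200 − $112,190 = $75,010.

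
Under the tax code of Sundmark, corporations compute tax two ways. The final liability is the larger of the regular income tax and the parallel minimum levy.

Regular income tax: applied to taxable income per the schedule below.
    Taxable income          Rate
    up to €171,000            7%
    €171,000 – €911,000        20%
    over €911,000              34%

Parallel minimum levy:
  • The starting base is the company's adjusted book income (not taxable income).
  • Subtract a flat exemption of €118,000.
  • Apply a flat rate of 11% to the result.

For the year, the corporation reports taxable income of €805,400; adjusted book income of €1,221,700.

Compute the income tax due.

Regular income tax:
  €171,000 × 7% = €11,970
  €634,400 × 20% = €126,880
  → €138,850

Parallel minimum levy:
  Base (adjusted book income): €1,221,700
  Less exemption €118,000 → base €1,103,700
  €1,103,700 × 11% = €121,407

€138,850 > €121,407, so the regular income tax governs.

€138,850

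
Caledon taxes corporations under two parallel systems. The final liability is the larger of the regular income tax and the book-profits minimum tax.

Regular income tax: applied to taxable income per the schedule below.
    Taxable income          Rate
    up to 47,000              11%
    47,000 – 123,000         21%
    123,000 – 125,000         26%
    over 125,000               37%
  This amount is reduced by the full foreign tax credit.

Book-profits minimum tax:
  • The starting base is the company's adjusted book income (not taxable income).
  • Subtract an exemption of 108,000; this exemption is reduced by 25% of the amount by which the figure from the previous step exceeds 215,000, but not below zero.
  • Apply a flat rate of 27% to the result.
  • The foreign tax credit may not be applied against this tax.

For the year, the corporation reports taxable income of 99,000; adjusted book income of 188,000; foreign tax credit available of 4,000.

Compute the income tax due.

Book-profits minimum tax:
  Base (adjusted book income): 188,000
  Exemption: 188,000 ≤ 215,000, so full 108,000 applies
  Base: 188,000 − 108,000 = 80,000
  80,000 × 27% = 21,600

Regular income tax:
  47,000 × 11% = 5,170
  52,000 × 21% = 10,920
  → 16,090
  Less foreign tax credit 4,000 → 12,090

21,600 > 12,090, so the book-profits minimum tax is the binding amount.

21,600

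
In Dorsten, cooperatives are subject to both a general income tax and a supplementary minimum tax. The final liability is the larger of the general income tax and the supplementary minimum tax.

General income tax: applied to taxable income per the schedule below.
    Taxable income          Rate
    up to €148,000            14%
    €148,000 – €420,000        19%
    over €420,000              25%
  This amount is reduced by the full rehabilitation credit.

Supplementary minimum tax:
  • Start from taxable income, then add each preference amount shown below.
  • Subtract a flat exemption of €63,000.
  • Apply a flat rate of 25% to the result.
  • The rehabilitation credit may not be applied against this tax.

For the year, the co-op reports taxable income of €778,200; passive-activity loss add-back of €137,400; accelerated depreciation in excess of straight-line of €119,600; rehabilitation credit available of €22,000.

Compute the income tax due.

General income tax:
  €148,000 × 14% = €20,720
  €272,000 × 19% = €51,680
  €358,200 × 25% = €89,550
  → €161,950
  Less rehabilitation credit €22,000 → €139,950

Supplementary minimum tax:
  Adjusted income: €778,200 + €137,400 + €119,600 = €1,035,200
  Less exemption €63,000 → base €972,200
  €972,200 × 25% = €243,050

€243,050 > €139,950, so the supplementary minimum tax is the binding amount.

€243,050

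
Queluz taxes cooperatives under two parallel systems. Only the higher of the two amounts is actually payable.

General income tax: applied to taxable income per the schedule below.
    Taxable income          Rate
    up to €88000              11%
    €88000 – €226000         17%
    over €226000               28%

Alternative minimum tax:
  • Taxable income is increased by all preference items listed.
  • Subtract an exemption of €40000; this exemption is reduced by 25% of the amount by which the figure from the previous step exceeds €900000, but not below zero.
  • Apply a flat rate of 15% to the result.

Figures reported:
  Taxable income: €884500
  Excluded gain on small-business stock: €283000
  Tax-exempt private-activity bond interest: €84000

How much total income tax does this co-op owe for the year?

Alternative minimum tax:
  Adjusted income: €884500 + €283000 + €84000 = €1251500
  Exemption: 25% × (€1251500 − €900000) = €87875 ≥ €40000, so the exemption is fully phased out
  Base: €1251500 − €0 = €1251500
  €1251500 × 15% = €187725

General income tax:
  €88000 × 11% = €9680
  €138000 × 17% = €23460
  €658500 × 28% = €184380
  → €217520

€217520 > €187725, so the general income tax governs.

€217520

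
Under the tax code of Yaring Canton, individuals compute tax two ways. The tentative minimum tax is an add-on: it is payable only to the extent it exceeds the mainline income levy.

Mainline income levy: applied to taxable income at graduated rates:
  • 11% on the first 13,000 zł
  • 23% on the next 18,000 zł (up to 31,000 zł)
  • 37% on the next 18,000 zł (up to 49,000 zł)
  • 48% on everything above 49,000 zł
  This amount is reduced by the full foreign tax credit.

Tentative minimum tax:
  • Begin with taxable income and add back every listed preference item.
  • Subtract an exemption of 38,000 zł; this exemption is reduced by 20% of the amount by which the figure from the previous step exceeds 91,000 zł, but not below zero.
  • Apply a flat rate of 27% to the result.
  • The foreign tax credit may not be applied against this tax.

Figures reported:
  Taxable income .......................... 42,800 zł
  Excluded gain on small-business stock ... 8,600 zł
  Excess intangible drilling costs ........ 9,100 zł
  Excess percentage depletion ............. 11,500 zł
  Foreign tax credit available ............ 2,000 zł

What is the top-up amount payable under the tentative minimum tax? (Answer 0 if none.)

Mainline income levy:
  13,000 zł × 11% = 1,430 zł
  18,000 zł × 23% = 4,140 zł
  11,800 zł × 37% = 4,366 zł
  → 9,936 zł
  Less foreign tax credit 2,000 zł → 7,936 zł

Tentative minimum tax:
  Adjusted income: 42,800 zł + 8,600 zł + 9,100 zł + 11,500 zł = 72,000 zł
  Exemption: 72,000 zł ≤ 91,000 zł, so full 38,000 zł applies
  Base: 72,000 zł − 38,000 zł = 34,000 zł
  34,000 zł × 27% = 9,180 zł

Excess of tentative minimum tax over mainline income levy: 9,180 zł − 7,936 zł = 1,244 zł.

1,244 zł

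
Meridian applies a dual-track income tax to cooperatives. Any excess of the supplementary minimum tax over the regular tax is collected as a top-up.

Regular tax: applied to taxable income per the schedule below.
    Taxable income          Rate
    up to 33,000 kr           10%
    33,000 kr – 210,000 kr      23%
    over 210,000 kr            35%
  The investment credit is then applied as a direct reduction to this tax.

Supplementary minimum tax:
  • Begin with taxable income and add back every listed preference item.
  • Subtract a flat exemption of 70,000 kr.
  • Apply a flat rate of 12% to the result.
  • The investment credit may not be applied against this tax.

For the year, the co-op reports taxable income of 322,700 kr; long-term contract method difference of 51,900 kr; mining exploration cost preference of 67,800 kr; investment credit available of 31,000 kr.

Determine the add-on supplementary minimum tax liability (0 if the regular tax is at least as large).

0 kr

Regular tax:
  33,000 kr × 10% = 3,300 kr
  177,000 kr × 23% = 40,710 kr
  112,700 kr × 35% = 39,445 kr
  → 83,455 kr
  Less investment credit 31,000 kr → 52,455 kr

Supplementary minimum tax:
  Adjusted income: 322,700 kr + 51,900 kr + 67,800 kr = 442,400 kr
  Less exemption 70,000 kr → base 372,400 kr
  372,400 kr × 12% = 44,688 kr

44,688 kr ≤ 52,455 kr, so no add-on is due.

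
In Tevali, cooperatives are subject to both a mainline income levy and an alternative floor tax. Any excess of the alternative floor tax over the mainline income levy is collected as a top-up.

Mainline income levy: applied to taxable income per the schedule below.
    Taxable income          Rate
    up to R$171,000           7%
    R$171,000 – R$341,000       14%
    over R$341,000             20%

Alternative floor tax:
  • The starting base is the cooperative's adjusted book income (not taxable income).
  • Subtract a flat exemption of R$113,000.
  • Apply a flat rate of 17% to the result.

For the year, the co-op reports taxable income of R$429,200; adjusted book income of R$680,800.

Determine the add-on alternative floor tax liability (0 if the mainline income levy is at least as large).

R$43,116

Alternative floor tax:
  Base (adjusted book income): R$680,800
  Less exemption R$113,000 → base R$567,800
  R$567,800 × 17% = R$96,526

Mainline income levy:
  R$171,000 × 7% = R$11,970
  R$170,000 × 14% = R$23,800
  R$88,200 × 20% = R$17,640
  → R$53,410

Excess of alternative floor tax over mainline income levy: R$96,526 − R$53,410 = R$43,116.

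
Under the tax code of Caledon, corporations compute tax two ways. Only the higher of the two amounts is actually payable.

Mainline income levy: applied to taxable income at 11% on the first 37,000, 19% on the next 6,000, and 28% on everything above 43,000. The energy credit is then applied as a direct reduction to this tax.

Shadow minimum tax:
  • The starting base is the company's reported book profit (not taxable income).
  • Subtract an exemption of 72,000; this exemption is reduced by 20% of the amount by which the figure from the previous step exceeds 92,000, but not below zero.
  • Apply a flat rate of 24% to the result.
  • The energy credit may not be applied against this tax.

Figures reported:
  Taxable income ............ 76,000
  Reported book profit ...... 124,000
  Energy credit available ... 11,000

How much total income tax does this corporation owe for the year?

14,016

Shadow minimum tax:
  Base (reported book profit): 124,000
  Exemption: 72,000 − 20% × (124,000 − 92,000) = 72,000 − 6,400 = 65,600
  Base: 124,000 − 65,600 = 58,400
  58,400 × 24% = 14,016

Mainline income levy:
  37,000 × 11% = 4,070
  6,000 × 19% = 1,140
  33,000 × 28% = 9,240
  → 14,450
  Less energy credit 11,000 → 3,450

14,016 > 3,450, so the shadow minimum tax is the binding amount.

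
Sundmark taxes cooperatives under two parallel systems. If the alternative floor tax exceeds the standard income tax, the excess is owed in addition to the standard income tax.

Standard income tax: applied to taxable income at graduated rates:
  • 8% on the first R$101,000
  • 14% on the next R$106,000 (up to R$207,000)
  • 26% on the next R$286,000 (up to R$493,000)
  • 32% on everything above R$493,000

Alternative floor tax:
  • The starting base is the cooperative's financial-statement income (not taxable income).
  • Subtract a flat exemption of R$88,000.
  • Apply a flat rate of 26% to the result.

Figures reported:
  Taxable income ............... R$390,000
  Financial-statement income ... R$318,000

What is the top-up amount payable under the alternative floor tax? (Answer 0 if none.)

Alternative floor tax:
  Base (financial-statement income): R$318,000
  Less exemption R$88,000 → base R$230,000
  R$230,000 × 26% = R$59,800

Standard income tax:
  R$101,000 × 8% = R$8,080
  R$106,000 × 14% = R$14,840
  R$183,000 × 26% = R$47,580
  → R$70,500

R$59,800 ≤ R$70,500, so no add-on is due.

R$0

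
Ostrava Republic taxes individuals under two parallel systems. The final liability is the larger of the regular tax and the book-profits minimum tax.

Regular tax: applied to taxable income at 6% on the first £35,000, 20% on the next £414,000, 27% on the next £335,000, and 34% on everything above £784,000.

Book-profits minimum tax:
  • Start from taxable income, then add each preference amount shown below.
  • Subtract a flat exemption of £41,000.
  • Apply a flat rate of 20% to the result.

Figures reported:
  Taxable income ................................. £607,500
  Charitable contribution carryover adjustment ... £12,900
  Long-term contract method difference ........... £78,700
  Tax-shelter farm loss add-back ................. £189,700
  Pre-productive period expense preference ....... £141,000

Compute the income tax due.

£197,760

Book-profits minimum tax:
  Adjusted income: £607,500 + £12,900 + £78,700 + £189,700 + £141,000 = £1,029,800
  Less exemption £41,000 → base £988,800
  £988,800 × 20% = £197,760

Regular tax:
  £35,000 × 6% = £2,100
  £414,000 × 20% = £82,800
  £158,500 × 27% = £42,795
  → £127,695

£197,760 > £127,695, so the book-profits minimum tax is the binding amount.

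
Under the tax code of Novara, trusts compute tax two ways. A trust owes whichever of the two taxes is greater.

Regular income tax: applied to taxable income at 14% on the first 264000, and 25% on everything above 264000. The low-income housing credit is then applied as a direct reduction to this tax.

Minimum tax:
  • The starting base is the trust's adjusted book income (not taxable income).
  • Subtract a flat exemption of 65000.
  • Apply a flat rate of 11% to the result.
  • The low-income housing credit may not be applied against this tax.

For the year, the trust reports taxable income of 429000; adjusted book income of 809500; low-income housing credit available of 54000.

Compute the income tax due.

81895

Minimum tax:
  Base (adjusted book income): 809500
  Less exemption 65000 → base 744500
  744500 × 11% = 81895

Regular income tax:
  264000 × 14% = 36960
  165000 × 25% = 41250
  → 78210
  Less low-income housing credit 54000 → 24210

81895 > 24210, so the minimum tax is the binding amount.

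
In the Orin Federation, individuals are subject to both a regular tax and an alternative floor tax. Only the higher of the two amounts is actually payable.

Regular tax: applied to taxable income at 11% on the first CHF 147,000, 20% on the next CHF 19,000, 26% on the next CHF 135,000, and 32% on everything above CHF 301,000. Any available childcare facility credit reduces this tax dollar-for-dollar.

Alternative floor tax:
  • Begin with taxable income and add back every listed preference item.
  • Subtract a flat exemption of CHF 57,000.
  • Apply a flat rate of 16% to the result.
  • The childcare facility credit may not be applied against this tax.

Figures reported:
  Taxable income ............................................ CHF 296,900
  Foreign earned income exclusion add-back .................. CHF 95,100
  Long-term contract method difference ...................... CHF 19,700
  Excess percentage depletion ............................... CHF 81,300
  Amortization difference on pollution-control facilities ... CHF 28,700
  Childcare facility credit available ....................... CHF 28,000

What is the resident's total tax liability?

CHF 74,352

Regular tax:
  CHF 147,000 × 11% = CHF 16,170
  CHF 19,000 × 20% = CHF 3,800
  CHF 130,900 × 26% = CHF 34,034
  → CHF 54,004
  Less childcare facility credit CHF 28,000 → CHF 26,004

Alternative floor tax:
  Adjusted income: CHF 296,900 + CHF 95,100 + CHF 19,700 + CHF 81,300 + CHF 28,700 = CHF 521,700
  Less exemption CHF 57,000 → base CHF 464,700
  CHF 464,700 × 16% = CHF 74,352

CHF 74,352 > CHF 26,004, so the alternative floor tax is the binding amount.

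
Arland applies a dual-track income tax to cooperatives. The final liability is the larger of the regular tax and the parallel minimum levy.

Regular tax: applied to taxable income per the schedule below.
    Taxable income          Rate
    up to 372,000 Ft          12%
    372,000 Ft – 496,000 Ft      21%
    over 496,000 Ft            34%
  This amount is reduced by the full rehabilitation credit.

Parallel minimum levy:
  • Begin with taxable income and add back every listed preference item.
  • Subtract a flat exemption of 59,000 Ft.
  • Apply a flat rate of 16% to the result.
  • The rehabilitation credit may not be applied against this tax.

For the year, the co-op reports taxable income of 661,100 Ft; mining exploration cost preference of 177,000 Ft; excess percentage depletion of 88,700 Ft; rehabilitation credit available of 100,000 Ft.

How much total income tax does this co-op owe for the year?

Parallel minimum levy:
  Adjusted income: 661,100 Ft + 177,000 Ft + 88,700 Ft = 926,800 Ft
  Less exemption 59,000 Ft → base 867,800 Ft
  867,800 Ft × 16% = 138,848 Ft

Regular tax:
  372,000 Ft × 12% = 44,640 Ft
  124,000 Ft × 21% = 26,040 Ft
  165,100 Ft × 34% = 56,134 Ft
  → 126,814 Ft
  Less rehabilitation credit 100,000 Ft → 26,814 Ft

138,848 Ft > 26,814 Ft, so the parallel minimum levy is the binding amount.

138,848 Ft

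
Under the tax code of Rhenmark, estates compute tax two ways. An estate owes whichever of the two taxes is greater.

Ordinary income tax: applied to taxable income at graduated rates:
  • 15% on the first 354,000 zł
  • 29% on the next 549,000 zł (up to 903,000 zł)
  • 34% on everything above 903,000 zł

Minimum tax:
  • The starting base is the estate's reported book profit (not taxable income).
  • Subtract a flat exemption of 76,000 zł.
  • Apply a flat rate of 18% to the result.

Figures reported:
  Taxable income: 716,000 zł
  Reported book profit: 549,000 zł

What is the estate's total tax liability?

Minimum tax:
  Base (reported book profit): 549,000 zł
  Less exemption 76,000 zł → base 473,000 zł
  473,000 zł × 18% = 85,140 zł

Ordinary income tax:
  354,000 zł × 15% = 53,100 zł
  362,000 zł × 29% = 104,980 zł
  → 158,080 zł

158,080 zł > 85,140 zł, so the ordinary income tax governs.

158,080 zł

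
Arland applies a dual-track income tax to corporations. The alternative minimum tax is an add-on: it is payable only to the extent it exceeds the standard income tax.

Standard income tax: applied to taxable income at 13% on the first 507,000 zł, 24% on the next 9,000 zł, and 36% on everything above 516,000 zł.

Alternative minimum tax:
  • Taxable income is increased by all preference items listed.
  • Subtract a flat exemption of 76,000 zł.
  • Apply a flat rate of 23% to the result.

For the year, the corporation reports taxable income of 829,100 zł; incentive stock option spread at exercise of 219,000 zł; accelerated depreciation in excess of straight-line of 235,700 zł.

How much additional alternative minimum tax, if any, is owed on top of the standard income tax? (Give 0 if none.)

Alternative minimum tax:
  Adjusted income: 829,100 zł + 219,000 zł + 235,700 zł = 1,283,800 zł
  Less exemption 76,000 zł → base 1,207,800 zł
  1,207,800 zł × 23% = 277,794 zł

Standard income tax:
  507,000 zł × 13% = 65,910 zł
  9,000 zł × 24% = 2,160 zł
  313,100 zł × 36% = 112,716 zł
  → 180,786 zł

Excess of alternative minimum tax over standard income tax: 277,794 zł − 180,786 zł = 97,008 zł.

97,008 zł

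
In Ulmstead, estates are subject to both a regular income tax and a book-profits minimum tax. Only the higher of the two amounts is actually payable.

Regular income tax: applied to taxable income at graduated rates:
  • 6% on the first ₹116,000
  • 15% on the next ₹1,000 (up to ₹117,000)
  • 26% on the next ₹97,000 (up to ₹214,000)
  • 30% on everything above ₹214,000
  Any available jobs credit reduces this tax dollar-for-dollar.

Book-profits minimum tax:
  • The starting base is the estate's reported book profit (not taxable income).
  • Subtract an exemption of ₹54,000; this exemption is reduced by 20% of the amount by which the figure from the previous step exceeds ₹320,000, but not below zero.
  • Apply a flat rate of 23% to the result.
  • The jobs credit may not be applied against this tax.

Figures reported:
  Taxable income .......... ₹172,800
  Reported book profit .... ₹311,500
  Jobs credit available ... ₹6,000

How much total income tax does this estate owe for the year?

₹59,225

Book-profits minimum tax:
  Base (reported book profit): ₹311,500
  Exemption: ₹311,500 ≤ ₹320,000, so full ₹54,000 applies
  Base: ₹311,500 − ₹54,000 = ₹257,500
  ₹257,500 × 23% = ₹59,225

Regular income tax:
  ₹116,000 × 6% = ₹6,960
  ₹1,000 × 15% = ₹150
  ₹55,800 × 26% = ₹14,508
  → ₹21,618
  Less jobs credit ₹6,000 → ₹15,618

₹59,225 > ₹15,618, so the book-profits minimum tax is the binding amount.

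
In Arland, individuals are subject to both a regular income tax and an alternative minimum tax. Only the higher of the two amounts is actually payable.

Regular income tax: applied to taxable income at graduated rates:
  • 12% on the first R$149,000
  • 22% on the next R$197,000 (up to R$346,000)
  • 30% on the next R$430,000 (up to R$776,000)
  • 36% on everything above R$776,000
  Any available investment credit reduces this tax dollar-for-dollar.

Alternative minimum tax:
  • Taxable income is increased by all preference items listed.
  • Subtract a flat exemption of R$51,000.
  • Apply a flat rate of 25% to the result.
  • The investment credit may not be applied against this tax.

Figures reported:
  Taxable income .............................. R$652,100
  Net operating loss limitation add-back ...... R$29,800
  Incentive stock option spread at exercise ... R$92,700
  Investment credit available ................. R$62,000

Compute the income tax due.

R$180,900

Alternative minimum tax:
  Adjusted income: R$652,100 + R$29,800 + R$92,700 = R$774,600
  Less exemption R$51,000 → base R$723,600
  R$723,600 × 25% = R$180,900

Regular income tax:
  R$149,000 × 12% = R$17,880
  R$197,000 × 22% = R$43,340
  R$306,100 × 30% = R$91,830
  → R$153,050
  Less investment credit R$62,000 → R$91,050

R$180,900 > R$91,050, so the alternative minimum tax is the binding amount.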